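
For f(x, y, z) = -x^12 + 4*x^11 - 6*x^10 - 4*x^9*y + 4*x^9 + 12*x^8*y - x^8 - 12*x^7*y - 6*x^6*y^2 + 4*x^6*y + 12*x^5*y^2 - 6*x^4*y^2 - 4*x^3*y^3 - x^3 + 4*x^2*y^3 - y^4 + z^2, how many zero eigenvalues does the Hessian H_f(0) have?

2

The Hessian at 0 is [[0, 0, 0], [0, 0, 0], [0, 0, 2]] of rank 1; hence corank 2.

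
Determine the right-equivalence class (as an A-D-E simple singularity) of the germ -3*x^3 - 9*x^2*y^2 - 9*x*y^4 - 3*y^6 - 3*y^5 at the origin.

E_{8}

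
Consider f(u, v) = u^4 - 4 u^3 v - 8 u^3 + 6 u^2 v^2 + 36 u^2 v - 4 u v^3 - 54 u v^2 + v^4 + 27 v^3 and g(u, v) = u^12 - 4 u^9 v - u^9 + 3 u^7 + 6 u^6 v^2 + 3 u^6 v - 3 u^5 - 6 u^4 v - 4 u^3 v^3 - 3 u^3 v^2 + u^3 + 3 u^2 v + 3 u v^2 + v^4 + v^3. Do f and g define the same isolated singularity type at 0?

The Hessian of f at 0 is [[0, 0], [0, 0]] with rank 0, so corank 2. A Groebner basis of the Jacobian ideal J(f) in C{u,v} is {v^4, u*v^2 - 4*v^3/3, u^2 - 3*u*v + 9*v^2/4}; counting standard monomials gives mu = 6. Corank 2; j^3 = -(2*u - 3*v)^3 is a perfect cube, so E-series; the 4-jet and mu = 6 give E_6. The Hessian of g at 0 is [[0, 0], [0, 0]] with rank 0, so corank 2. A Groebner basis of the Jacobian ideal J(g) in C{u,v} is {v^3, u^2 + 2*u*v + v^2}; counting standard monomials gives mu = 6. Corank 2; j^3 = (u + v)^3 is a perfect cube, so E-series; the 4-jet and mu = 6 give E_6. Both have type E_6, hence right-equivalent.

Yes.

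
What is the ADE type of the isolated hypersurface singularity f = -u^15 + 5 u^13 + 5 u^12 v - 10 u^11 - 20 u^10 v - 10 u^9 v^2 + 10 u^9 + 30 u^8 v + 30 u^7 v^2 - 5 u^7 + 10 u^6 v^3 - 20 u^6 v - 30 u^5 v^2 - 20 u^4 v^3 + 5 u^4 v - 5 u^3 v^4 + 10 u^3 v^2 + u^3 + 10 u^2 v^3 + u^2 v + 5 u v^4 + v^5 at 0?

D_{6}

The Hessian of f at 0 has rank 0. Corank 2; j^3 = u^2*(u + v) has shape L^2 M (L != M), so D-series; mu = 6 gives D_6.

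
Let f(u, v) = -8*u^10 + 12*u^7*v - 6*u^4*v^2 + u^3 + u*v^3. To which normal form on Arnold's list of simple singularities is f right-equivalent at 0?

The Hessian of f at 0 is [[0, 0], [0, 0]] with rank 0, so corank 2. A Groebner basis of the Jacobian ideal J(f) in C{u,v} is {u^3, u*v^2, 3*u^2 + v^3}; counting standard monomials gives mu = 7. Corank 2; j^3 = u^3 is a perfect cube, so E-series; the 4-jet and mu = 7 give E_7.

E_7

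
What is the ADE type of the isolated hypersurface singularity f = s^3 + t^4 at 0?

The Hessian of f at 0 has rank 0. Corank 2; j^3 = s^3 is a perfect cube, so E-series; the 4-jet and mu = 6 give E_6.

E_{6}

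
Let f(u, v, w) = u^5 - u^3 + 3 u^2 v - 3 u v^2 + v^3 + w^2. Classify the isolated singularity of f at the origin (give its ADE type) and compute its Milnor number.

The Hessian of f at 0 is [[0, 0, 0], [0, 0, 0], [0, 0, 2]] with rank 1, so corank 2. A Groebner basis of the Jacobian ideal J(f) in C{u,v,w} is {v^5, u*v^3 - 3*v^4/4, u^2 - 2*u*v + v^2, w}; counting standard monomials gives mu = 8. Corank 2; j^3 = -(u - v)^3 is a perfect cube, so E-series; the 5-jet and mu = 8 give E_8.

Type E_{8}, Milnor number mu = 8.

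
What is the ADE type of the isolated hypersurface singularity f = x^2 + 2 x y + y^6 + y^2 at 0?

A_5

The Hessian of f at 0 has rank 1. Corank 1: A-series; mu = 5 gives A_5.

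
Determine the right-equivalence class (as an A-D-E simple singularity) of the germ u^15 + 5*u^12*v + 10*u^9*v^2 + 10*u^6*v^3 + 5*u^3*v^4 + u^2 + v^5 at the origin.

The Hessian of f at 0 has rank 1. Corank 1: A-series; mu = 4 gives A_4.

A4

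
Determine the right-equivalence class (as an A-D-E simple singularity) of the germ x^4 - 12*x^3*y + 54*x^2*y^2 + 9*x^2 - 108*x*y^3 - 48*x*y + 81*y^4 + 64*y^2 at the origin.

The Hessian of f at 0 has rank 1. Corank 1: A-series; mu = 3 gives A_3.

A_3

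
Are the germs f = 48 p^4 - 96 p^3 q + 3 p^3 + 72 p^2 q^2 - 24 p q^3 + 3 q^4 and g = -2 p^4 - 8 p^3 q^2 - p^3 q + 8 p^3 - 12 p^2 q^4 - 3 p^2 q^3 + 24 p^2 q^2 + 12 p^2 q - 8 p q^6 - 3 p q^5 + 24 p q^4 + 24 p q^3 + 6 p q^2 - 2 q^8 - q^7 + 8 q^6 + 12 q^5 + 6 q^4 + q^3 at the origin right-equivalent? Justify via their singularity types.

No.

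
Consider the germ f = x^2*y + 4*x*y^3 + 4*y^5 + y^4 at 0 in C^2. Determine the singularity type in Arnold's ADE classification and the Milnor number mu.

Type D_{5}, Milnor number mu = 5.

The Hessian of f at 0 has rank 0. Corank 2; j^3 = x^2*y has shape L^2 M (L != M), so D-series; mu = 5 gives D_5.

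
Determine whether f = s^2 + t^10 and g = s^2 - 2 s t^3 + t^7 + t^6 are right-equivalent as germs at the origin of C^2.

No.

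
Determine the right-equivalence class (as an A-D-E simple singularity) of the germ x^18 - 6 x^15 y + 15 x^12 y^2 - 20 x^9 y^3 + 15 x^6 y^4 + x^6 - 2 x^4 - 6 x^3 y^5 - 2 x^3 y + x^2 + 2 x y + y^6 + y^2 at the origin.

The Hessian of f at 0 has rank 1. Corank 1: A-series; mu = 5 gives A_5.

A5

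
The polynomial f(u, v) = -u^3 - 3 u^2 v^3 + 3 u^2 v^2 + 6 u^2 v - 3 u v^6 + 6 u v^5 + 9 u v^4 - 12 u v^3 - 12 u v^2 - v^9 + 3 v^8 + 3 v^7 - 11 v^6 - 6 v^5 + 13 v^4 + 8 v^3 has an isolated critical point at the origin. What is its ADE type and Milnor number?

The Hessian of f at 0 is [[0, 0], [0, 0]] with rank 0, so corank 2. A Groebner basis of the Jacobian ideal J(f) in C{u,v} is {u^3 - 6*u^2 + 24*u*v - 24*v^2, u^2*v - 2*u^2 + 8*u*v - 8*v^2, -u^2/2 + u*v^2 + 2*u*v - 2*v^2, v^3}; counting standard monomials gives mu = 6. Corank 2; j^3 = -(u - 2*v)^3 is a perfect cube, so E-series; the 4-jet and mu = 6 give E_6.

Type E6, Milnor number mu = 6.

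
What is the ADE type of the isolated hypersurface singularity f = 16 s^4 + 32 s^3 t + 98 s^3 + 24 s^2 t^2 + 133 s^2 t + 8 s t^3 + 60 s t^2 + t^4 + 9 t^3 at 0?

The Hessian of f at 0 has rank 0. Corank 2; j^3 = (2*s + t)*(7*s + 3*t)^2 has shape L^2 M (L != M), so D-series; mu = 5 gives D_5.

D_5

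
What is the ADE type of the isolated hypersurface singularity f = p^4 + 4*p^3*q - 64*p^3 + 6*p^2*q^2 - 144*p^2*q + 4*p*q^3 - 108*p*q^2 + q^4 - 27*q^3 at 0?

E_6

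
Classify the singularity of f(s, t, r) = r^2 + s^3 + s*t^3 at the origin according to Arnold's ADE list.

E_{7}

The Hessian of f at 0 has rank 1. Corank 2; j^3 = s^3 is a perfect cube, so E-series; the 4-jet and mu = 7 give E_7.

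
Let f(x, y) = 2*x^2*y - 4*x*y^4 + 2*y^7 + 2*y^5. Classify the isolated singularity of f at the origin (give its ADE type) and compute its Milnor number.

Type D_6, Milnor number mu = 6.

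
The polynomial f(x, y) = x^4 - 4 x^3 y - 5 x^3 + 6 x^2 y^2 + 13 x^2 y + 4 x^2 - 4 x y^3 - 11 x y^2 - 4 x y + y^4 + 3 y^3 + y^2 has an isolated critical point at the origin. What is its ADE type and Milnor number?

Type A2, Milnor number mu = 2.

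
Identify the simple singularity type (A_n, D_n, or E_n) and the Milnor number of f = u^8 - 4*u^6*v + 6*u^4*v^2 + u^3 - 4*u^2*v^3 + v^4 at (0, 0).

Type E_6, Milnor number mu = 6.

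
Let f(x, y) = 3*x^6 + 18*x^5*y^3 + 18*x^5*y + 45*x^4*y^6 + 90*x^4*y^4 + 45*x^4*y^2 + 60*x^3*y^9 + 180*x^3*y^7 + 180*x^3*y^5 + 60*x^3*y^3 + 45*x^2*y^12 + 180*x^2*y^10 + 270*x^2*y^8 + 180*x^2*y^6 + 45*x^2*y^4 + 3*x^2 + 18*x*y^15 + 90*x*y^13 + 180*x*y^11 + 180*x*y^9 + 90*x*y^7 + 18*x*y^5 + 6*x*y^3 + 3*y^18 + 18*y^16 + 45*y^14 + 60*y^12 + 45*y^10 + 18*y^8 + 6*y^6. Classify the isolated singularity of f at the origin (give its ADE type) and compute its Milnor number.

Type A_{5}, Milnor number mu = 5.

The Hessian of f at 0 has rank 1. Corank 1: A-series; mu = 5 gives A_5.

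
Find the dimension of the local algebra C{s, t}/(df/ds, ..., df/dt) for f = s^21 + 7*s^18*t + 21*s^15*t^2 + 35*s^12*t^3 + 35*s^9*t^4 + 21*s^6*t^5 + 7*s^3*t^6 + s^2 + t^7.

6

The Hessian of f at 0 has rank 1. Corank 1: A-series; mu = 6 gives A_6.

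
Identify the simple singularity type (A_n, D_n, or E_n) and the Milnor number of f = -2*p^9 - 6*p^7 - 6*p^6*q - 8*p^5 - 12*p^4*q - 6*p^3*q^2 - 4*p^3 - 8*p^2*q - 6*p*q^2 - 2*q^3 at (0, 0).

The Hessian of f at 0 has rank 0. Corank 2; j^3 = -2*(p + q)*(2*p^2 + 2*p*q + q^2) splits into three distinct lines over C (the quadratic factor has nonzero discriminant), so D_4.

Type D4, Milnor number mu = 4.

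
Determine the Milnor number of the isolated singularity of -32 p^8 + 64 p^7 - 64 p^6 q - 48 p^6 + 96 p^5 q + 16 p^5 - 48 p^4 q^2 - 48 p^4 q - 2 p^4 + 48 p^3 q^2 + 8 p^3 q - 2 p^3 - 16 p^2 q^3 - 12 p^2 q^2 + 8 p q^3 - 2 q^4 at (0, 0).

6

The Hessian of f at 0 has rank 0. Corank 2; j^3 = -2*p^3 is a perfect cube, so E-series; the 4-jet and mu = 6 give E_6.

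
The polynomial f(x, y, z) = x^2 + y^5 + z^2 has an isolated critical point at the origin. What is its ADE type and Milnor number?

The Hessian of f at 0 has rank 2. Corank 1: A-series; mu = 4 gives A_4.

Type A4, Milnor number mu = 4.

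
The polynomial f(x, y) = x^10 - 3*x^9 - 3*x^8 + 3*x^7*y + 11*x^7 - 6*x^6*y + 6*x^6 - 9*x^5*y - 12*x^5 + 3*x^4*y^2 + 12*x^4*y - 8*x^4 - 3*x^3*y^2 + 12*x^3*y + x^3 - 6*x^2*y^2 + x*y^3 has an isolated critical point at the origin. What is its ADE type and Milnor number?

The Hessian of f at 0 has rank 0. Corank 2; j^3 = x^3 is a perfect cube, so E-series; the 4-jet and mu = 7 give E_7.

Type E7, Milnor number mu = 7.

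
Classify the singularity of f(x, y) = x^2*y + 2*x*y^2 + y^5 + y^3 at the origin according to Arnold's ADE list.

The Hessian of f at 0 has rank 0. Corank 2; j^3 = y*(x + y)^2 has shape L^2 M (L != M), so D-series; mu = 6 gives D_6.

D_{6}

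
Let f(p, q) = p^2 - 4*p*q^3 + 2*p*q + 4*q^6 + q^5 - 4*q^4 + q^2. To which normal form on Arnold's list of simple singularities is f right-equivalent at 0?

A4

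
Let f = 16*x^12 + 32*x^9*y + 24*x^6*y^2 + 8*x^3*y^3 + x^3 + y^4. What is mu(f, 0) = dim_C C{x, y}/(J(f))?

6

The Hessian of f at 0 has rank 0. Corank 2; j^3 = x^3 is a perfect cube, so E-series; the 4-jet and mu = 6 give E_6.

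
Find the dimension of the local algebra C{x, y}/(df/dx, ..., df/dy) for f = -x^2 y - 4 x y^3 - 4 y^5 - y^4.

5

The Hessian of f at 0 has rank 0. Corank 2; j^3 = -x^2*y has shape L^2 M (L != M), so D-series; mu = 5 gives D_5.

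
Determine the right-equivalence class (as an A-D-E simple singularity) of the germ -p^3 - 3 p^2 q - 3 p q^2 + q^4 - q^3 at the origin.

The Hessian of f at 0 is [[0, 0], [0, 0]] with rank 0, so corank 2. A Groebner basis of the Jacobian ideal J(f) in C{p,q} is {q^3, p^2 + 2*p*q + q^2}; counting standard monomials gives mu = 6. Corank 2; j^3 = -(p + q)^3 is a perfect cube, so E-series; the 4-jet and mu = 6 give E_6.

E_6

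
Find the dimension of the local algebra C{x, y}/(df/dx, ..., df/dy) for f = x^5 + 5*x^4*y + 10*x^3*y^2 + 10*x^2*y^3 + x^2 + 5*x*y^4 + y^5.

The Hessian of f at 0 has rank 1. Corank 1: A-series; mu = 4 gives A_4.

4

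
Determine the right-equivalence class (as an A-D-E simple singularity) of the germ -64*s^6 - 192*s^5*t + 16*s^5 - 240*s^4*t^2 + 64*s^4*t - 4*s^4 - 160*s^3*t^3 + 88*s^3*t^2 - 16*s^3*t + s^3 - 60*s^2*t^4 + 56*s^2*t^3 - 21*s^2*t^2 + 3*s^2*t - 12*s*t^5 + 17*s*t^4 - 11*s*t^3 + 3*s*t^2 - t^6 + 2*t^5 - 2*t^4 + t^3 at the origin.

E_{7}

The Hessian of f at 0 is [[0, 0], [0, 0]] with rank 0, so corank 2. A Groebner basis of the Jacobian ideal J(f) in C{s,t} is {3*s^2/7 + 6*s*t/7 + t^4 - t^3/7 + 3*t^2/7, s^3 + 18*s^2/7 + 36*s*t/7 + t^3/7 + 18*t^2/7, s^2*t - 13*s^2/7 - 26*s*t/7 - 8*t^3/21 - 13*t^2/7, s^2 + s*t^2 + 2*s*t + 2*t^3/3 + t^2}; counting standard monomials gives mu = 7. Corank 2; j^3 = (s + t)^3 is a perfect cube, so E-series; the 4-jet and mu = 7 give E_7.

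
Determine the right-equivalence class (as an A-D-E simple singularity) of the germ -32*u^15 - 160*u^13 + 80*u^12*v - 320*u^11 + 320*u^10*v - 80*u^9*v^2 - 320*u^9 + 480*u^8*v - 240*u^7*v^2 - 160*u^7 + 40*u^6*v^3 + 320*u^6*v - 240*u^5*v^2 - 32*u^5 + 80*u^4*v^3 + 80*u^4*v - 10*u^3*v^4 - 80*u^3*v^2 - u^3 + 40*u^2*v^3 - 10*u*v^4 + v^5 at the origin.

E8

The Hessian of f at 0 is [[0, 0], [0, 0]] with rank 0, so corank 2. A Groebner basis of the Jacobian ideal J(f) in C{u,v} is {v^5, u*v^3 - v^4/8, u^2}; counting standard monomials gives mu = 8. Corank 2; j^3 = -u^3 is a perfect cube, so E-series; the 5-jet and mu = 8 give E_8.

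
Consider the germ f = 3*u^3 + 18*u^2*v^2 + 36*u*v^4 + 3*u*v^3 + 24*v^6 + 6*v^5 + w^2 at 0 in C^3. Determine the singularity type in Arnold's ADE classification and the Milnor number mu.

Type E_{7}, Milnor number mu = 7.

The Hessian of f at 0 has rank 1. Corank 2; j^3 = 3*u^3 is a perfect cube, so E-series; the 4-jet and mu = 7 give E_7.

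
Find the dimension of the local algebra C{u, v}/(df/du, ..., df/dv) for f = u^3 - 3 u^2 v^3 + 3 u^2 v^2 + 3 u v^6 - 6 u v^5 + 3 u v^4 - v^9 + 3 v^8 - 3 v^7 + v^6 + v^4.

6

The Hessian of f at 0 has rank 0. Corank 2; j^3 = u^3 is a perfect cube, so E-series; the 4-jet and mu = 6 give E_6.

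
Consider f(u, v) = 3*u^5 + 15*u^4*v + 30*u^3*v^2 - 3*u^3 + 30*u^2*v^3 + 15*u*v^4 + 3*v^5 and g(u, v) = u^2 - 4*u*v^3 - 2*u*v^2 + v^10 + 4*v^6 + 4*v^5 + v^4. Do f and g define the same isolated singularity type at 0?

No.

The Hessian of f at 0 is [[0, 0], [0, 0]] with rank 0, so corank 2. A Groebner basis of the Jacobian ideal J(f) in C{u,v} is {v^5, u*v^3 + v^4/4, u^2}; counting standard monomials gives mu = 8. Corank 2; j^3 = -3*u^3 is a perfect cube, so E-series; the 5-jet and mu = 8 give E_8. The Hessian of g at 0 is [[2, 0], [0, 0]] with rank 1, so corank 1. A Groebner basis of the Jacobian ideal J(g) in C{u,v} is {u^4 - u^3/12 + u^2*v/8 - 5*u^2/48 + 7*u*v^2/48 - u*v/48 + u/96 - v^2/96, u^3*v - u^3/2 + u^2*v/2 - 3*u^2/8 + u*v^2/2 - u*v/16 + u/32 - v^2/32, -u^3/3 + u^2*v^2 - u^2*v/2 + u^2/3 - 5*u*v^2/12 + u*v/24 - u/48 + v^2/48, -u/2 + v^3 + v^2/2}; counting standard monomials gives mu = 9. Corank 1: A-series; mu = 9 gives A_9. f is E_8 but g is A_9, hence not right-equivalent.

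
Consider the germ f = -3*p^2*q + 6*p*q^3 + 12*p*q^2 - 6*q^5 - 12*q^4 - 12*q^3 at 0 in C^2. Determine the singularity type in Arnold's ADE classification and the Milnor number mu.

Type D_{6}, Milnor number mu = 6.

The Hessian of f at 0 is [[0, 0], [0, 0]] with rank 0, so corank 2. A Groebner basis of the Jacobian ideal J(f) in C{p,q} is {p^3 + 3*p^2 - 20*p*q + 28*q^2, p^2*q + p^2 - 8*p*q + 12*q^2, p^2/4 + p*q^2 - 3*p*q + 5*q^2, -p*q + q^3 + 2*q^2}; counting standard monomials gives mu = 6. Corank 2; j^3 = -3*q*(p - 2*q)^2 has shape L^2 M (L != M), so D-series; mu = 6 gives D_6.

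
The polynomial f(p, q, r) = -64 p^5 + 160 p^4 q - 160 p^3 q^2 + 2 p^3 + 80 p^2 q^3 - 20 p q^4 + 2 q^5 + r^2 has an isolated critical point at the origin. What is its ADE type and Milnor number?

The Hessian of f at 0 has rank 1. Corank 2; j^3 = 2*p^3 is a perfect cube, so E-series; the 5-jet and mu = 8 give E_8.

Type E_{8}, Milnor number mu = 8.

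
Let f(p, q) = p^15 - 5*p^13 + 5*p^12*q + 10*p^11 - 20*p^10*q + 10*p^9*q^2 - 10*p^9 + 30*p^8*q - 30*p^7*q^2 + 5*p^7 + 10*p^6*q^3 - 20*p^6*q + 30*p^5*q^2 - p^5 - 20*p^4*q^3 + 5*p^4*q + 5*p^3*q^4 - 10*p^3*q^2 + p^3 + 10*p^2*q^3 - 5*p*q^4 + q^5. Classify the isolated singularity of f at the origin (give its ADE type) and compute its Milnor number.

The Hessian of f at 0 has rank 0. Corank 2; j^3 = p^3 is a perfect cube, so E-series; the 5-jet and mu = 8 give E_8.

Type E8, Milnor number mu = 8.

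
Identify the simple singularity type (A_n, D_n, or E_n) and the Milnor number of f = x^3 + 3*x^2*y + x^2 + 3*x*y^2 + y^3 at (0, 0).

Type A_2, Milnor number mu = 2.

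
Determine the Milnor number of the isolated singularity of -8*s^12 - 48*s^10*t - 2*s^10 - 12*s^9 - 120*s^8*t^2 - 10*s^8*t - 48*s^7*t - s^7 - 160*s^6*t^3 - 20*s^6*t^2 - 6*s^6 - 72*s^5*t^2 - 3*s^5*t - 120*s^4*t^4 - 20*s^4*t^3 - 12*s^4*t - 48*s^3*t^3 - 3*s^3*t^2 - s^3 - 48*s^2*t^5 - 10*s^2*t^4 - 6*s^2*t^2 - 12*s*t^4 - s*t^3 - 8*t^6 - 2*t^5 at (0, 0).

The Hessian of f at 0 is [[0, 0], [0, 0]] with rank 0, so corank 2. A Groebner basis of the Jacobian ideal J(f) in C{s,t} is {-s^2/4 + t^4 - t^3/12, s^3, s^2*t + s^2/12 + t^3/36, s^2/2 + s*t^2 + t^3/6}; counting standard monomials gives mu = 7. Corank 2; j^3 = -s^3 is a perfect cube, so E-series; the 4-jet and mu = 7 give E_7.

7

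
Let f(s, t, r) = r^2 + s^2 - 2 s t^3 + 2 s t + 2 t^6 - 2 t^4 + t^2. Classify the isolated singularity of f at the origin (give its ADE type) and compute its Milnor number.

The Hessian of f at 0 has rank 2. Corank 1: A-series; mu = 5 gives A_5.

Type A_5, Milnor number mu = 5.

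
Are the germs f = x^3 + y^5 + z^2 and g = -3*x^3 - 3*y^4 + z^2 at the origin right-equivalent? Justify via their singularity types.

The Hessian of f at 0 is [[0, 0, 0], [0, 0, 0], [0, 0, 2]] with rank 1, so corank 2. A Groebner basis of the Jacobian ideal J(f) in C{x,y,z} is {y^4, x^2, z}; counting standard monomials gives mu = 8. Corank 2; j^3 = x^3 is a perfect cube, so E-series; the 5-jet and mu = 8 give E_8. The Hessian of g at 0 is [[0, 0, 0], [0, 0, 0], [0, 0, 2]] with rank 1, so corank 2. A Groebner basis of the Jacobian ideal J(g) in C{x,y,z} is {y^3, x^2, z}; counting standard monomials gives mu = 6. Corank 2; j^3 = -3*x^3 is a perfect cube, so E-series; the 4-jet and mu = 6 give E_6. f is E_8 but g is E_6, hence not right-equivalent.

No.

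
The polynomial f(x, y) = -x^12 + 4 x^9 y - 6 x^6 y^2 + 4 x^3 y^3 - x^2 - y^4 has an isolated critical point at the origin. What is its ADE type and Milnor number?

The Hessian of f at 0 is [[-2, 0], [0, 0]] with rank 1, so corank 1. A Groebner basis of the Jacobian ideal J(f) in C{x,y} is {y^3, x}; counting standard monomials gives mu = 3. Corank 1: A-series; mu = 3 gives A_3.

Type A_{3}, Milnor number mu = 3.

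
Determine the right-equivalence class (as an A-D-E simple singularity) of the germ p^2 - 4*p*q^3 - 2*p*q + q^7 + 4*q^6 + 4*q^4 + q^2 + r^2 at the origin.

A6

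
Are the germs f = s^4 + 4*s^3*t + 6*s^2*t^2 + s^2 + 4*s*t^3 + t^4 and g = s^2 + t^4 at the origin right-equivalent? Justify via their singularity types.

The Hessian of f at 0 has rank 1. Corank 1: A-series; mu = 3 gives A_3. The Hessian of g at 0 has rank 1. Corank 1: A-series; mu = 3 gives A_3. Both have type A_3, hence right-equivalent.

Yes.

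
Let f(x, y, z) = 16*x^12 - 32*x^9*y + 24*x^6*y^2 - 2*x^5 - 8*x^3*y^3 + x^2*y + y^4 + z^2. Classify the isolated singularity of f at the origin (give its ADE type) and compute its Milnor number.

The Hessian of f at 0 has rank 1. Corank 2; j^3 = x^2*y has shape L^2 M (L != M), so D-series; mu = 5 gives D_5.

Type D5, Milnor number mu = 5.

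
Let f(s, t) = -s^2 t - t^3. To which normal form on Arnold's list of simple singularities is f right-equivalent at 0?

The Hessian of f at 0 has rank 0. Corank 2; j^3 = -t*(s^2 + t^2) splits into three distinct lines over C (the quadratic factor has nonzero discriminant), so D_4.

D4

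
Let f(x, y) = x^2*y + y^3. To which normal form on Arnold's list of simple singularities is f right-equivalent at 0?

D_{4}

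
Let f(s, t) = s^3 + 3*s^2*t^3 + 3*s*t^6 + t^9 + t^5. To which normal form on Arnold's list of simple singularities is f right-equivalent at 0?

E_{8}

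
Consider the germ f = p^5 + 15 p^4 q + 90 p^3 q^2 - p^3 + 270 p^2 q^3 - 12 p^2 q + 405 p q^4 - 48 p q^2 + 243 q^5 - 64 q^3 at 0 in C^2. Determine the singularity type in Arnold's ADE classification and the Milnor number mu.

Type E_{8}, Milnor number mu = 8.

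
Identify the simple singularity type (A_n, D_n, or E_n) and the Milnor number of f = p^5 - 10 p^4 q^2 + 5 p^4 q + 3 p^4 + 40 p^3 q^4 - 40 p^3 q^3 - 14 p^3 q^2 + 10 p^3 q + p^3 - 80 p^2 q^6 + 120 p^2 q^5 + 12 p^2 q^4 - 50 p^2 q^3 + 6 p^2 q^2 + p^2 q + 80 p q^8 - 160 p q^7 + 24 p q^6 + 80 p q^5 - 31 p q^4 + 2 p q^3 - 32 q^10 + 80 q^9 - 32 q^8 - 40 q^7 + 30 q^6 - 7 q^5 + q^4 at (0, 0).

Type D5, Milnor number mu = 5.

The Hessian of f at 0 has rank 0. Corank 2; j^3 = p^2*(p + q) has shape L^2 M (L != M), so D-series; mu = 5 gives D_5.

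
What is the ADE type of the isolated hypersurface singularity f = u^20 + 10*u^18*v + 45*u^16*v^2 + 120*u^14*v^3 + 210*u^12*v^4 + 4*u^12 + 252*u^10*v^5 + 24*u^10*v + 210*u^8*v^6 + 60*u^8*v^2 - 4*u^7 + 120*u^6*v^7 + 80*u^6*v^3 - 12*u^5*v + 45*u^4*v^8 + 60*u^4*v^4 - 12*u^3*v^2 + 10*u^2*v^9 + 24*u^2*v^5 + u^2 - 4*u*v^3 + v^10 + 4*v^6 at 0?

The Hessian of f at 0 has rank 1. Corank 1: A-series; mu = 9 gives A_9.

A_{9}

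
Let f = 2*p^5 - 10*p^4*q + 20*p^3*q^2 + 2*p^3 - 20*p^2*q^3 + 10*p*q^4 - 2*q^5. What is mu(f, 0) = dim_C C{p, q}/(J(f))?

8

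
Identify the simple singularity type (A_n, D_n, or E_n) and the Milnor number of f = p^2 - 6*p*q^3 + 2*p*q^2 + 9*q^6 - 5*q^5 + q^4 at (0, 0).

The Hessian of f at 0 has rank 1. Corank 1: A-series; mu = 4 gives A_4.

Type A4, Milnor number mu = 4.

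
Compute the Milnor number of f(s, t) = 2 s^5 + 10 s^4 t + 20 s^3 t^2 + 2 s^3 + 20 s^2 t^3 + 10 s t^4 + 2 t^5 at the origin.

8

The Hessian of f at 0 has rank 0. Corank 2; j^3 = 2*s^3 is a perfect cube, so E-series; the 5-jet and mu = 8 give E_8.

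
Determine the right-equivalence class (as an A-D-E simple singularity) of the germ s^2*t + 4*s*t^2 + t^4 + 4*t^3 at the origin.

The Hessian of f at 0 is [[0, 0], [0, 0]] with rank 0, so corank 2. A Groebner basis of the Jacobian ideal J(f) in C{s,t} is {s^3 - 2*s^2 + 8*t^2, s^2/4 + t^3 - t^2, s*t + 2*t^2}; counting standard monomials gives mu = 5. Corank 2; j^3 = t*(s + 2*t)^2 has shape L^2 M (L != M), so D-series; mu = 5 gives D_5.

D5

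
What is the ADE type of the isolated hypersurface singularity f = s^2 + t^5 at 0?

A4

The Hessian of f at 0 is [[2, 0], [0, 0]] with rank 1, so corank 1. A Groebner basis of the Jacobian ideal J(f) in C{s,t} is {t^4, s}; counting standard monomials gives mu = 4. Corank 1: A-series; mu = 4 gives A_4.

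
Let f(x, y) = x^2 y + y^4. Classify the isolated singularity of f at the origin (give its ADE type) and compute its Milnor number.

Type D_{5}, Milnor number mu = 5.

The Hessian of f at 0 has rank 0. Corank 2; j^3 = x^2*y has shape L^2 M (L != M), so D-series; mu = 5 gives D_5.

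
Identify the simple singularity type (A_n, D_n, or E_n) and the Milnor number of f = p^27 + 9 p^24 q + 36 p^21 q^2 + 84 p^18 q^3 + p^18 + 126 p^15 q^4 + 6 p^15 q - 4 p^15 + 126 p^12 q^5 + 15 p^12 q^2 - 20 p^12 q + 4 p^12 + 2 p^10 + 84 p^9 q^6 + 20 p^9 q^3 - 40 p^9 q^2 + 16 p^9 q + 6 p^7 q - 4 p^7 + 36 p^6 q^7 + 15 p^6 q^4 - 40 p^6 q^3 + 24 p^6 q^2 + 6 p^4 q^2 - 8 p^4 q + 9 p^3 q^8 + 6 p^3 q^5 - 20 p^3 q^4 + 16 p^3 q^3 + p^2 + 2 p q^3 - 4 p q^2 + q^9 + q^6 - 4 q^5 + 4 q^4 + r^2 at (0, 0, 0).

Type A_8, Milnor number mu = 8.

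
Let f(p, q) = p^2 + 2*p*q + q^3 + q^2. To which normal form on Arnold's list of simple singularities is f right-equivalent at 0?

The Hessian of f at 0 has rank 1. Corank 1: A-series; mu = 2 gives A_2.

A_{2}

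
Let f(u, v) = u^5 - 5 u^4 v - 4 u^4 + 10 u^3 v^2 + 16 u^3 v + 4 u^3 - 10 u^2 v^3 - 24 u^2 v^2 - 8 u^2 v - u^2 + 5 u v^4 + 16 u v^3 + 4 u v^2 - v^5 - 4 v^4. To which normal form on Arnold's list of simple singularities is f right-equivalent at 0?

The Hessian of f at 0 has rank 1. Corank 1: A-series; mu = 4 gives A_4.

A_4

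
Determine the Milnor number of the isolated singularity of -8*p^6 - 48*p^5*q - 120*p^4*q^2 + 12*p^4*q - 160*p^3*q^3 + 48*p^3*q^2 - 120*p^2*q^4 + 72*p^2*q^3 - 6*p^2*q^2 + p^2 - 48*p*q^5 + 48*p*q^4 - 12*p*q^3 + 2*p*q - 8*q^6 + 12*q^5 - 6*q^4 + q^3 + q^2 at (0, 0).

2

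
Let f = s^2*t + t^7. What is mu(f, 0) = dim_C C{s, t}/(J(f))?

8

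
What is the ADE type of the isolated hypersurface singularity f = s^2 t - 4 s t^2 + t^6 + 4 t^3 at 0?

D_{7}

The Hessian of f at 0 has rank 0. Corank 2; j^3 = t*(s - 2*t)^2 has shape L^2 M (L != M), so D-series; mu = 7 gives D_7.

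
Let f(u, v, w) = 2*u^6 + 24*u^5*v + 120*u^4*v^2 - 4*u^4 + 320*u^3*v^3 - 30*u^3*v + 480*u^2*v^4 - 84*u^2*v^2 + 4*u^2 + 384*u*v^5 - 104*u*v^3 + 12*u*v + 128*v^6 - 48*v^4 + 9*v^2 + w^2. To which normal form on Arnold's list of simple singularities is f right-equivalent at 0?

The Hessian of f at 0 has rank 2. Corank 1: A-series; mu = 5 gives A_5.

A_{5}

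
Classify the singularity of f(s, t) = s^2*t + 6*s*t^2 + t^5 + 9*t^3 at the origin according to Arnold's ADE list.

D_{6}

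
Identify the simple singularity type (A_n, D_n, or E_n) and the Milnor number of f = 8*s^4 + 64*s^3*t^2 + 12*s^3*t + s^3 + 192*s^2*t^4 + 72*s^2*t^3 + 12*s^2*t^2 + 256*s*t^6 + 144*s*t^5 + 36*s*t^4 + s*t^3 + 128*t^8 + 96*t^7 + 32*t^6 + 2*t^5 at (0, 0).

The Hessian of f at 0 is [[0, 0], [0, 0]] with rank 0, so corank 2. A Groebner basis of the Jacobian ideal J(f) in C{s,t} is {3*s^2/8 + t^4 + t^3/8, s^3, s^2*t - s^2/8 - t^3/24, -s^2/4 + s*t^2 - t^3/12}; counting standard monomials gives mu = 7. Corank 2; j^3 = s^3 is a perfect cube, so E-series; the 4-jet and mu = 7 give E_7.

Type E7, Milnor number mu = 7.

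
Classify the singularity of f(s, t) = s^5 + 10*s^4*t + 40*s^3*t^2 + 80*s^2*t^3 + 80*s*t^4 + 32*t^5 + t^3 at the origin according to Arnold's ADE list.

The Hessian of f at 0 is [[0, 0], [0, 0]] with rank 0, so corank 2. A Groebner basis of the Jacobian ideal J(f) in C{s,t} is {s^4 + 8*s^3*t, t^2}; counting standard monomials gives mu = 8. Corank 2; j^3 = t^3 is a perfect cube, so E-series; the 5-jet and mu = 8 give E_8.

E_8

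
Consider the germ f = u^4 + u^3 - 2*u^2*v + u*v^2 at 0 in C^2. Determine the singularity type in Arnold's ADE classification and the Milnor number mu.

The Hessian of f at 0 has rank 0. Corank 2; j^3 = u*(u - v)^2 has shape L^2 M (L != M), so D-series; mu = 5 gives D_5.

Type D5, Milnor number mu = 5.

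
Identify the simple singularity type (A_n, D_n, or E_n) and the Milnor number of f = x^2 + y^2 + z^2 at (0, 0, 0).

Type A1, Milnor number mu = 1.

The Hessian of f at 0 has rank 3. Corank 0: nondegenerate Morse point, so A_1.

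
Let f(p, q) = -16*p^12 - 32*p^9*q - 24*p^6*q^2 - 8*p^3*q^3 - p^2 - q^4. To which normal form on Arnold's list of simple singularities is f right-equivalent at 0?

A_{3}

The Hessian of f at 0 is [[-2, 0], [0, 0]] with rank 1, so corank 1. A Groebner basis of the Jacobian ideal J(f) in C{p,q} is {q^3, p}; counting standard monomials gives mu = 3. Corank 1: A-series; mu = 3 gives A_3.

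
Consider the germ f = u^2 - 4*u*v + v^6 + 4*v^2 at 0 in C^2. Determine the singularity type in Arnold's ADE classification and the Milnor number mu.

The Hessian of f at 0 has rank 1. Corank 1: A-series; mu = 5 gives A_5.

Type A_5, Milnor number mu = 5.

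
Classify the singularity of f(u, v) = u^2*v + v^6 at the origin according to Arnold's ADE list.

The Hessian of f at 0 has rank 0. Corank 2; j^3 = u^2*v has shape L^2 M (L != M), so D-series; mu = 7 gives D_7.

D_{7}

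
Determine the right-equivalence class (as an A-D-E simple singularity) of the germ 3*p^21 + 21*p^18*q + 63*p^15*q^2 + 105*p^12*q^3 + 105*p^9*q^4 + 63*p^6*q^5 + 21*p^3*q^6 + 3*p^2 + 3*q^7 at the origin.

The Hessian of f at 0 has rank 1. Corank 1: A-series; mu = 6 gives A_6.

A6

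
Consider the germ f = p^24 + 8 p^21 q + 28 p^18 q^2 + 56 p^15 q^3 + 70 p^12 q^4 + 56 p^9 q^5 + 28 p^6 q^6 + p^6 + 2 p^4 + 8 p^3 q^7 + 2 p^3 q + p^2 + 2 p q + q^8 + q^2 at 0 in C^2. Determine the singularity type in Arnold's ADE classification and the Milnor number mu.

Type A7, Milnor number mu = 7.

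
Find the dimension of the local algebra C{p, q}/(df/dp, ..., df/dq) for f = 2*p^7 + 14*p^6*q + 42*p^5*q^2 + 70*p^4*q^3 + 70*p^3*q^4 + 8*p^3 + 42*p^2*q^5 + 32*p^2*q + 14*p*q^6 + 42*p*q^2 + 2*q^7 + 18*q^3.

8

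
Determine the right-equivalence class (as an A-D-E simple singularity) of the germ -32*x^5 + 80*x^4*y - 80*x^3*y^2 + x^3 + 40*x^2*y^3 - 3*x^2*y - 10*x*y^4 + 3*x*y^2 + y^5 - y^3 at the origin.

E8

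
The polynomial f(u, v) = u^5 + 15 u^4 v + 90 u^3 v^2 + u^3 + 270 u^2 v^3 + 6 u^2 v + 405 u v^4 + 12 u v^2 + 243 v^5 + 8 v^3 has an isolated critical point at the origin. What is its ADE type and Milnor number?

Type E_8, Milnor number mu = 8.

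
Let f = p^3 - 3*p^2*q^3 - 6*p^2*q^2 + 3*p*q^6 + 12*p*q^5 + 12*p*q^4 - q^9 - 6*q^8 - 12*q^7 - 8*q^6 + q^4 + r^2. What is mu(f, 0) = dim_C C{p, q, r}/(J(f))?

6

The Hessian of f at 0 has rank 1. Corank 2; j^3 = p^3 is a perfect cube, so E-series; the 4-jet and mu = 6 give E_6.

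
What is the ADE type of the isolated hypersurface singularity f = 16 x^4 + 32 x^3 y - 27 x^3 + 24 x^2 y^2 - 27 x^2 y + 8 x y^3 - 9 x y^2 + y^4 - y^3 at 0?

E6

The Hessian of f at 0 has rank 0. Corank 2; j^3 = -(3*x + y)^3 is a perfect cube, so E-series; the 4-jet and mu = 6 give E_6.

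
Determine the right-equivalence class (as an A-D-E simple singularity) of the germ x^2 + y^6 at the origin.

The Hessian of f at 0 is [[2, 0], [0, 0]] with rank 1, so corank 1. A Groebner basis of the Jacobian ideal J(f) in C{x,y} is {y^5, x}; counting standard monomials gives mu = 5. Corank 1: A-series; mu = 5 gives A_5.

A_5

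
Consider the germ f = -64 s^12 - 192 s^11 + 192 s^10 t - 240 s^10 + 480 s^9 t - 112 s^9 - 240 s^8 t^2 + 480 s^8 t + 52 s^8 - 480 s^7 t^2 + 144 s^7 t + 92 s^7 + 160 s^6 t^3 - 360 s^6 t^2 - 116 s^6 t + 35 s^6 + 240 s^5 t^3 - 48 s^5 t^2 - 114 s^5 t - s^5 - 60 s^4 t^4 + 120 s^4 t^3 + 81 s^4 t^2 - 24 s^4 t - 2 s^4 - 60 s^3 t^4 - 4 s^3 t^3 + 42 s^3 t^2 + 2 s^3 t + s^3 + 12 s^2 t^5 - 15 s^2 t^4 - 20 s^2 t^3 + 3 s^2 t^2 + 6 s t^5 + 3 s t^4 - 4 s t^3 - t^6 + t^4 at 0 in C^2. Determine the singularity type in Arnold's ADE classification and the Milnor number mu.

The Hessian of f at 0 is [[0, 0], [0, 0]] with rank 0, so corank 2. A Groebner basis of the Jacobian ideal J(f) in C{s,t} is {s^3, s^2*t, -s^2/2 + s*t^2, -3*s^2/2 + t^3}; counting standard monomials gives mu = 6. Corank 2; j^3 = s^3 is a perfect cube, so E-series; the 4-jet and mu = 6 give E_6.

Type E_{6}, Milnor number mu = 6.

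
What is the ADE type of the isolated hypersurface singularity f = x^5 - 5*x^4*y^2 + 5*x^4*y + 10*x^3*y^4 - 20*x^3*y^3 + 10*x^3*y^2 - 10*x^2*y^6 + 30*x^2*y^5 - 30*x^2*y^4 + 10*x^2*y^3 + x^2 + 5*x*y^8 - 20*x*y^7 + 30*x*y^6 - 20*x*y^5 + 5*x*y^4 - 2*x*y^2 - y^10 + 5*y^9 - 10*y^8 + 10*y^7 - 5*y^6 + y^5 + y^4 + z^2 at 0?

A_4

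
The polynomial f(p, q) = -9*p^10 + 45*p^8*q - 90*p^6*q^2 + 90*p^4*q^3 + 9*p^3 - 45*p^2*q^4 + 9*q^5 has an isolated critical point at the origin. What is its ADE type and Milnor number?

Type E_{8}, Milnor number mu = 8.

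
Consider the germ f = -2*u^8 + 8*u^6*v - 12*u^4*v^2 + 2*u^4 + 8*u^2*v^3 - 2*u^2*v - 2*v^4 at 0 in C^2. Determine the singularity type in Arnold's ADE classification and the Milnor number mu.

Type D5, Milnor number mu = 5.

The Hessian of f at 0 has rank 0. Corank 2; j^3 = -2*u^2*v has shape L^2 M (L != M), so D-series; mu = 5 gives D_5.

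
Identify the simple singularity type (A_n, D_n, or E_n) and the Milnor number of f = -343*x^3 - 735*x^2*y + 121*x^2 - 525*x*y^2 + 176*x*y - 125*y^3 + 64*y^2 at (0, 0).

Type A_{2}, Milnor number mu = 2.

The Hessian of f at 0 is [[242, 176], [176, 128]] with rank 1, so corank 1. A Groebner basis of the Jacobian ideal J(f) in C{x,y} is {y^2, x + 8*y/11}; counting standard monomials gives mu = 2. Corank 1: A-series; mu = 2 gives A_2.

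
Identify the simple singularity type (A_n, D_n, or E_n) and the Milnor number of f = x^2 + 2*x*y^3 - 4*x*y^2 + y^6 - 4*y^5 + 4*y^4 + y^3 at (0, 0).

The Hessian of f at 0 is [[2, 0], [0, 0]] with rank 1, so corank 1. A Groebner basis of the Jacobian ideal J(f) in C{x,y} is {y^2, x}; counting standard monomials gives mu = 2. Corank 1: A-series; mu = 2 gives A_2.

Type A_2, Milnor number mu = 2.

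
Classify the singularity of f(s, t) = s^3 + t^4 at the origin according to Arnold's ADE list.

E_{6}

The Hessian of f at 0 has rank 0. Corank 2; j^3 = s^3 is a perfect cube, so E-series; the 4-jet and mu = 6 give E_6.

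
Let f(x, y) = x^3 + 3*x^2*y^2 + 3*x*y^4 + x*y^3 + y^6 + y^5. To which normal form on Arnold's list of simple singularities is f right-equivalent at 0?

The Hessian of f at 0 is [[0, 0], [0, 0]] with rank 0, so corank 2. A Groebner basis of the Jacobian ideal J(f) in C{x,y} is {-x^2 + y^4 - y^3/3, x^3, x^2*y + x^2/3 + y^3/9, x^2 + x*y^2 + y^3/3}; counting standard monomials gives mu = 7. Corank 2; j^3 = x^3 is a perfect cube, so E-series; the 4-jet and mu = 7 give E_7.

E7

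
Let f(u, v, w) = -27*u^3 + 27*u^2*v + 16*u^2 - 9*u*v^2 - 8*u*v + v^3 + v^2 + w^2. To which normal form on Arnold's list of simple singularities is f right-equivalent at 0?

The Hessian of f at 0 has rank 2. Corank 1: A-series; mu = 2 gives A_2.

A2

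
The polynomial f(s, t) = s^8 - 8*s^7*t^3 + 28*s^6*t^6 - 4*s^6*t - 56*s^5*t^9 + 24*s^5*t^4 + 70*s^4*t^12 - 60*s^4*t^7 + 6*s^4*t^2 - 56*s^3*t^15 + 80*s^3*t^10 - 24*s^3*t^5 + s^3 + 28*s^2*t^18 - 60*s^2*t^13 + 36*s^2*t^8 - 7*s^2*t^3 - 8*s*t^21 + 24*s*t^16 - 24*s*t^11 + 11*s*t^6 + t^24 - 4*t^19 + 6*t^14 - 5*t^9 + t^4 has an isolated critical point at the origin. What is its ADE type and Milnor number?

The Hessian of f at 0 is [[0, 0], [0, 0]] with rank 0, so corank 2. A Groebner basis of the Jacobian ideal J(f) in C{s,t} is {t^3, s^2}; counting standard monomials gives mu = 6. Corank 2; j^3 = s^3 is a perfect cube, so E-series; the 4-jet and mu = 6 give E_6.

Type E_6, Milnor number mu = 6.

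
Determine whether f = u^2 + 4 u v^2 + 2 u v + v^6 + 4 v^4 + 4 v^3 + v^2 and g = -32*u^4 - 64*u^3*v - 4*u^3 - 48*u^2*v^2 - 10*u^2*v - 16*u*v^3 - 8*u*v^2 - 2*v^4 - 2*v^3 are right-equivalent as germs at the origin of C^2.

No.

The Hessian of f at 0 has rank 1. Corank 1: A-series; mu = 5 gives A_5. The Hessian of g at 0 has rank 0. Corank 2; j^3 = -2*(u + v)^2*(2*u + v) has shape L^2 M (L != M), so D-series; mu = 5 gives D_5. f is A_5 but g is D_5, hence not right-equivalent.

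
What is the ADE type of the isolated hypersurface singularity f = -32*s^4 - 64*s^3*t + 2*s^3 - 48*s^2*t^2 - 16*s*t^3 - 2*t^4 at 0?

E_{6}

The Hessian of f at 0 has rank 0. Corank 2; j^3 = 2*s^3 is a perfect cube, so E-series; the 4-jet and mu = 6 give E_6.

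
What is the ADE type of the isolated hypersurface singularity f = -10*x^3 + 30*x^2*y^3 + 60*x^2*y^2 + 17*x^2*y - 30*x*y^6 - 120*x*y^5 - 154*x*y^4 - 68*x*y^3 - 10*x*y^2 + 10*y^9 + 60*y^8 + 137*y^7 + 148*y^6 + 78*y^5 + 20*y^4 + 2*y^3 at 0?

D4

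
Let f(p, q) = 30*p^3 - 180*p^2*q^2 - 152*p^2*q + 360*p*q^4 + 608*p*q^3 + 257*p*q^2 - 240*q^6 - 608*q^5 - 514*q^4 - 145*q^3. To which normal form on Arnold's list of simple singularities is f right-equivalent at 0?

The Hessian of f at 0 has rank 0. Corank 2; j^3 = (3*p - 5*q)*(10*p^2 - 34*p*q + 29*q^2) splits into three distinct lines over C (the quadratic factor has nonzero discriminant), so D_4.

D_{4}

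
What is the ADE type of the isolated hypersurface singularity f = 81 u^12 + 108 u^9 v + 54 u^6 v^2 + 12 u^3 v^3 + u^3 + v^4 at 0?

E_{6}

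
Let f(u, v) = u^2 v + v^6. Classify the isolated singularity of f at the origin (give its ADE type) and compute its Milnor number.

Type D_7, Milnor number mu = 7.

The Hessian of f at 0 is [[0, 0], [0, 0]] with rank 0, so corank 2. A Groebner basis of the Jacobian ideal J(f) in C{u,v} is {u^2/6 + v^5, u^3, u*v}; counting standard monomials gives mu = 7. Corank 2; j^3 = u^2*v has shape L^2 M (L != M), so D-series; mu = 7 gives D_7.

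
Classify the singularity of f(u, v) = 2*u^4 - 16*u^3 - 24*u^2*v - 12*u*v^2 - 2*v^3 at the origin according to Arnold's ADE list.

E_{6}

The Hessian of f at 0 has rank 0. Corank 2; j^3 = -2*(2*u + v)^3 is a perfect cube, so E-series; the 4-jet and mu = 6 give E_6.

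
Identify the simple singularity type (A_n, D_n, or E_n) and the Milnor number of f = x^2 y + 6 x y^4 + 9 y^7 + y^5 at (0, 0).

The Hessian of f at 0 is [[0, 0], [0, 0]] with rank 0, so corank 2. A Groebner basis of the Jacobian ideal J(f) in C{x,y} is {x*y/3 + y^4, x*y^2, x^2 - 5*x*y/3}; counting standard monomials gives mu = 6. Corank 2; j^3 = x^2*y has shape L^2 M (L != M), so D-series; mu = 6 gives D_6.

Type D_6, Milnor number mu = 6.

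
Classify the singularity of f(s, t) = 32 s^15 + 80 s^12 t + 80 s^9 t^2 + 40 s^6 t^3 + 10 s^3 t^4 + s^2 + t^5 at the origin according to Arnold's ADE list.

A4

The Hessian of f at 0 has rank 1. Corank 1: A-series; mu = 4 gives A_4.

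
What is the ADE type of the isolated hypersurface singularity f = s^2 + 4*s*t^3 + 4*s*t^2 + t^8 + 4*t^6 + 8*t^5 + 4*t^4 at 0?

A_7

The Hessian of f at 0 is [[2, 0], [0, 0]] with rank 1, so corank 1. A Groebner basis of the Jacobian ideal J(f) in C{s,t} is {s^3 + 2*s^2 + 8*s*t^2 - 4*s*t + 4*s + 8*t^2, s^2*t - 2*s^2 - 6*s*t^2 + 2*s*t - 2*s - 4*t^2, s/2 + t^3 + t^2}; counting standard monomials gives mu = 7. Corank 1: A-series; mu = 7 gives A_7.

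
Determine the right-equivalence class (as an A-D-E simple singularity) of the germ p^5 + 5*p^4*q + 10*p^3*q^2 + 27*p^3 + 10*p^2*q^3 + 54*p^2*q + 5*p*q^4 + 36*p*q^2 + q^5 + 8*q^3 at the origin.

E_{8}

The Hessian of f at 0 is [[0, 0], [0, 0]] with rank 0, so corank 2. A Groebner basis of the Jacobian ideal J(f) in C{p,q} is {q^5, p*q^3 + 3*q^4/4, p^2 + 4*p*q/3 + 4*q^2/9}; counting standard monomials gives mu = 8. Corank 2; j^3 = (3*p + 2*q)^3 is a perfect cube, so E-series; the 5-jet and mu = 8 give E_8.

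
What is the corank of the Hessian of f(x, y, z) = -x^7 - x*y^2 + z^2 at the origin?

2

The Hessian at 0 is [[0, 0, 0], [0, 0, 0], [0, 0, 2]] of rank 1; hence corank 2.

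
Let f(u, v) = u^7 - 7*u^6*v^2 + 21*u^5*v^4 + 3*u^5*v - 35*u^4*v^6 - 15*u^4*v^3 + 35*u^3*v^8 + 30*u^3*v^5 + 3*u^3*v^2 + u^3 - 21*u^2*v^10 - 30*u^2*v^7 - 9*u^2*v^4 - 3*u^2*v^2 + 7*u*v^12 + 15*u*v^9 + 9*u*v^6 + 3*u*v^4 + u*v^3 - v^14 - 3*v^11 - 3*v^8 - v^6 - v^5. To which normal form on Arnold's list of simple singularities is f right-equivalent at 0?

E7

The Hessian of f at 0 has rank 0. Corank 2; j^3 = u^3 is a perfect cube, so E-series; the 4-jet and mu = 7 give E_7.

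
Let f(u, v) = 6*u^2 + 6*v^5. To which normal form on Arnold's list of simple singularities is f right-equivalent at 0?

A4

The Hessian of f at 0 has rank 1. Corank 1: A-series; mu = 4 gives A_4.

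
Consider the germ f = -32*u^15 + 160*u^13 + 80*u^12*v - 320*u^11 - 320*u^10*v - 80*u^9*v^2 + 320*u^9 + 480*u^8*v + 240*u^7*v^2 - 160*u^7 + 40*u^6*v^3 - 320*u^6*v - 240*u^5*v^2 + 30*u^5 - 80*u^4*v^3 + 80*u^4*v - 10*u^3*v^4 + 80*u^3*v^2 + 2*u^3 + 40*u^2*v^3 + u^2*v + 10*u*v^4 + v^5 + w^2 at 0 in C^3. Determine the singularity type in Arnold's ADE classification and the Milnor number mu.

Type D_{6}, Milnor number mu = 6.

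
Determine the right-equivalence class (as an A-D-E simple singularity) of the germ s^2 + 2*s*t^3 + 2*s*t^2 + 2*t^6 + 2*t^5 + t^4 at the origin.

A5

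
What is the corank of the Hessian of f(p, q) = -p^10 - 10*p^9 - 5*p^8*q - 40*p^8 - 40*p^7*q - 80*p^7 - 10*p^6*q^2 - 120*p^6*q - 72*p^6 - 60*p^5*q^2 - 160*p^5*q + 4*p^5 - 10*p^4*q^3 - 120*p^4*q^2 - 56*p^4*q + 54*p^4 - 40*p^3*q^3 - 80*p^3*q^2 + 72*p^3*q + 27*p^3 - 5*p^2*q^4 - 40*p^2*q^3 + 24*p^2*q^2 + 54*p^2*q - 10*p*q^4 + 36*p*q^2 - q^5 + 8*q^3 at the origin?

2

The Hessian at 0 is [[0, 0], [0, 0]] of rank 0; hence corank 2.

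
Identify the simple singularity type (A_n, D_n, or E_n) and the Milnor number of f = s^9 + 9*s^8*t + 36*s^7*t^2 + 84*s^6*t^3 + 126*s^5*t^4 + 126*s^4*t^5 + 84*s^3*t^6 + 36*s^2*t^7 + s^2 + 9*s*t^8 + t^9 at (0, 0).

Type A8, Milnor number mu = 8.

The Hessian of f at 0 has rank 1. Corank 1: A-series; mu = 8 gives A_8.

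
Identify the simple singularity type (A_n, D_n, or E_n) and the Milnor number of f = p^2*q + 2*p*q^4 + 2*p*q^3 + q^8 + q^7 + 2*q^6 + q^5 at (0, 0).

Type D_{9}, Milnor number mu = 9.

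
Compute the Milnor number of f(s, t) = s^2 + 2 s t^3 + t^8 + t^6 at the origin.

The Hessian of f at 0 has rank 1. Corank 1: A-series; mu = 7 gives A_7.

7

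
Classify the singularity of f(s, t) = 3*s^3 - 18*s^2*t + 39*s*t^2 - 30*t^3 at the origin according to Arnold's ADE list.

D4

The Hessian of f at 0 has rank 0. Corank 2; j^3 = 3*(s - 2*t)*(s^2 - 4*s*t + 5*t^2) splits into three distinct lines over C (the quadratic factor has nonzero discriminant), so D_4.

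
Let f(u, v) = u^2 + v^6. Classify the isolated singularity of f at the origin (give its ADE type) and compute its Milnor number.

Type A_5, Milnor number mu = 5.

The Hessian of f at 0 has rank 1. Corank 1: A-series; mu = 5 gives A_5.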